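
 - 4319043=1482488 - 5801531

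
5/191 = 5/191= 0.03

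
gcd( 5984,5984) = 5984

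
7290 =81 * 90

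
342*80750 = 27616500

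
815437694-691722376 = 123715318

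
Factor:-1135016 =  - 2^3* 337^1*421^1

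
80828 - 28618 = 52210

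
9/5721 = 3/1907  =  0.00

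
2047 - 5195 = - 3148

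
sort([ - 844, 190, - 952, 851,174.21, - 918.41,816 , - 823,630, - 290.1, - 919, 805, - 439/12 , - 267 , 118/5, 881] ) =[ - 952, - 919,-918.41, - 844 ,- 823, - 290.1, - 267, - 439/12,118/5,  174.21, 190,630,805,816,851,881 ] 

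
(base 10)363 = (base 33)b0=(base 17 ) 146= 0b101101011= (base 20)I3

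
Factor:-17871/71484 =  -  1/4 = -2^(-2 )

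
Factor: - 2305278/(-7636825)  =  2^1*3^2*5^(-2 )*7^( - 1 )*17^(-2)*89^1 * 151^( - 1 )*1439^1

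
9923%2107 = 1495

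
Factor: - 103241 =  -17^1*6073^1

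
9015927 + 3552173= 12568100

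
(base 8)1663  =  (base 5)12242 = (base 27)182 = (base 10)947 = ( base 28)15n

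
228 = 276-48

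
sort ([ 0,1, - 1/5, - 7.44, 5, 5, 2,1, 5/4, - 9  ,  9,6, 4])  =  [ - 9, - 7.44 , - 1/5, 0,1 , 1,5/4,2,4,5,  5, 6, 9]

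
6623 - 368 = 6255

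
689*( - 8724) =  - 6010836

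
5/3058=5/3058  =  0.00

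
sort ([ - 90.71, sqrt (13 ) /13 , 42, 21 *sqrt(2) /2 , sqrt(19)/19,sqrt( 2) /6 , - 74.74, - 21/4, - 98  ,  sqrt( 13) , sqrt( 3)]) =[ - 98,- 90.71,-74.74,-21/4 , sqrt( 19)/19,sqrt(2)/6,sqrt(13 ) /13,sqrt( 3),sqrt( 13),21*sqrt (2) /2 , 42 ] 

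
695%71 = 56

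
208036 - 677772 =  -469736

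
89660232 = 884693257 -795033025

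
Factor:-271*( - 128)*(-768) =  - 2^15*3^1*271^1 = - 26640384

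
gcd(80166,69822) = 2586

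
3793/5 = 3793/5= 758.60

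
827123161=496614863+330508298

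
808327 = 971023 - 162696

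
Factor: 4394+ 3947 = 8341 = 19^1*439^1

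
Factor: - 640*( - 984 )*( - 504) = - 2^13*3^3*5^1*7^1*41^1= - 317399040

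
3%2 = 1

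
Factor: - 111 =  - 3^1*37^1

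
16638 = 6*2773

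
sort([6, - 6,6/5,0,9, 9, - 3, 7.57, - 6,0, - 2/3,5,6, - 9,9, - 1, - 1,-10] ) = [ - 10,-9,-6,-6, - 3 ,-1, - 1,-2/3,0,0,6/5,5, 6,6,7.57, 9,9, 9]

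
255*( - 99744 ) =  - 25434720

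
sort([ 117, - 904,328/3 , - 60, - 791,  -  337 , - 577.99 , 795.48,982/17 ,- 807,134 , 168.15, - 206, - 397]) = [ - 904, - 807,- 791, - 577.99, - 397, -337, - 206, - 60,982/17, 328/3, 117,134, 168.15,795.48]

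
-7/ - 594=7/594 = 0.01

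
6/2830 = 3/1415 =0.00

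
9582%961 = 933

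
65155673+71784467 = 136940140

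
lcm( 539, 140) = 10780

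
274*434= 118916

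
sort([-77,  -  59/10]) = [ - 77, - 59/10] 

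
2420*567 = 1372140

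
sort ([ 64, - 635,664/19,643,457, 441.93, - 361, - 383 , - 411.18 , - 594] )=[-635, - 594, - 411.18, - 383, - 361,664/19, 64,441.93,457 , 643] 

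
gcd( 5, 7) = 1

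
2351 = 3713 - 1362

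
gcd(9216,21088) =32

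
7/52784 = 7/52784=0.00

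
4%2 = 0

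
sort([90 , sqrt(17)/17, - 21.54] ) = [ - 21.54,sqrt( 17 ) /17,90]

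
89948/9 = 9994 + 2/9 = 9994.22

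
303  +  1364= 1667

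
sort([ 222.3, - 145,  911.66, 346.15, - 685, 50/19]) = [ - 685, - 145,50/19,222.3, 346.15, 911.66]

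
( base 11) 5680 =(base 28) 9el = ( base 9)11218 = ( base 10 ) 7469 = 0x1D2D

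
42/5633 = 42/5633 = 0.01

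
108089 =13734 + 94355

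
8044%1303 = 226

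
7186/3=7186/3=2395.33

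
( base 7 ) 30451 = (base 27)A5A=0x1D0B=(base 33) 6ra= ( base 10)7435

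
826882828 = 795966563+30916265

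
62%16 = 14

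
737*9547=7036139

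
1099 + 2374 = 3473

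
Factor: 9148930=2^1*5^1*7^1*130699^1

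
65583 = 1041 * 63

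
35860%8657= 1232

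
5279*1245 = 6572355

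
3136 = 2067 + 1069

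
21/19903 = 21/19903=0.00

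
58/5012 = 29/2506 =0.01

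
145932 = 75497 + 70435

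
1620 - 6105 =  - 4485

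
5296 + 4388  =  9684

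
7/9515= 7/9515 = 0.00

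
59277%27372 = 4533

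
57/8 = 57/8 = 7.12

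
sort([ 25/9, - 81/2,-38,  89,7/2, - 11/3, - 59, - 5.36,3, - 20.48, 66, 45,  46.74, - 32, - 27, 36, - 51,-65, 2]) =[ - 65, - 59,  -  51,-81/2, - 38, - 32, - 27, - 20.48, - 5.36, - 11/3, 2, 25/9, 3, 7/2, 36,  45,  46.74, 66, 89] 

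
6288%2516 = 1256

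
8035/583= 8035/583 = 13.78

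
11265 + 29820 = 41085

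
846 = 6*141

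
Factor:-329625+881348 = 551723 = 551723^1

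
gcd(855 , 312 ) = 3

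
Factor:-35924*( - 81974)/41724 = 736208494/10431 = 2^1*3^( - 2 )*7^1*17^1*19^( - 1 )*61^( - 1)*1283^1*2411^1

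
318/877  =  318/877  =  0.36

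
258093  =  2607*99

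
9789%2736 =1581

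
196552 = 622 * 316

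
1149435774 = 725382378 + 424053396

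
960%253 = 201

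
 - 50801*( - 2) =101602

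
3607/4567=3607/4567 =0.79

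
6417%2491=1435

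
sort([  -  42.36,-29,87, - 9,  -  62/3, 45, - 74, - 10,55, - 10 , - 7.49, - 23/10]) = [ - 74, - 42.36,  -  29, - 62/3, - 10,  -  10, - 9, - 7.49, - 23/10,45,  55 , 87 ] 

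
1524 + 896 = 2420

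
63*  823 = 51849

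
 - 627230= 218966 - 846196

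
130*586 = 76180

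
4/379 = 4/379 = 0.01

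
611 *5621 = 3434431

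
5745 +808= 6553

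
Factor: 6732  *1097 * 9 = 2^2 * 3^4*11^1*17^1 * 1097^1  =  66465036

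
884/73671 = 68/5667  =  0.01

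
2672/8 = 334 = 334.00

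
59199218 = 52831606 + 6367612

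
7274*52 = 378248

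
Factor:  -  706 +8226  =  2^5*5^1*47^1 = 7520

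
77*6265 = 482405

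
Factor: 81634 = 2^1 * 7^4*17^1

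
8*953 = 7624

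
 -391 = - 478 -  - 87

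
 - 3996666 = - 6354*629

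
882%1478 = 882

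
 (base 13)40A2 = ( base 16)22d8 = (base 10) 8920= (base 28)BAG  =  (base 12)51B4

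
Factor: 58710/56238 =5^1*7^( - 1)*13^(  -  1) * 19^1  =  95/91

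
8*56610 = 452880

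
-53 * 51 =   -  2703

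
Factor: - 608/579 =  - 2^5 * 3^(  -  1 )*19^1*193^(-1)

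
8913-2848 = 6065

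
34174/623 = 4882/89 = 54.85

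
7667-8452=-785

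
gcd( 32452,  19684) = 532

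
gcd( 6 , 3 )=3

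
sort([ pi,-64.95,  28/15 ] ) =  [ -64.95,28/15,pi ] 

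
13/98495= 13/98495 =0.00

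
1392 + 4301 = 5693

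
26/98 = 13/49 = 0.27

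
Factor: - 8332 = - 2^2*2083^1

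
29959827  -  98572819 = - 68612992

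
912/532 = 12/7=1.71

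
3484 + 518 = 4002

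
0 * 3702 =0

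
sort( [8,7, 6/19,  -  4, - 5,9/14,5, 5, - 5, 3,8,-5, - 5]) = [-5,-5,  -  5, - 5,  -  4, 6/19,9/14,3, 5,5,7 , 8, 8 ]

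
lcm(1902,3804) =3804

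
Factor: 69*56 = 3864 = 2^3*3^1*7^1*23^1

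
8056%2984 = 2088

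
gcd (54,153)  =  9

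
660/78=8 + 6/13 = 8.46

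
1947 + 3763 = 5710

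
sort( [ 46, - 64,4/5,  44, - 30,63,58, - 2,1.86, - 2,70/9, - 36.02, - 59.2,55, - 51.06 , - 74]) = [ - 74, - 64, - 59.2 ,-51.06, - 36.02,- 30 , - 2, - 2,4/5,1.86,70/9,44, 46,55, 58 , 63]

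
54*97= 5238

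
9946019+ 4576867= 14522886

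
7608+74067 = 81675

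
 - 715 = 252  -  967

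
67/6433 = 67/6433 = 0.01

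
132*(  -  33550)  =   - 4428600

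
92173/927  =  99 + 400/927 = 99.43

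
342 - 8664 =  - 8322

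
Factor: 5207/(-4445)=- 41/35 = - 5^(-1) *7^(-1) *41^1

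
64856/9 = 7206 + 2/9=7206.22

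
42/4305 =2/205 = 0.01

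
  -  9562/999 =  -  10 + 428/999 = - 9.57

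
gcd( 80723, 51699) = 907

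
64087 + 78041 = 142128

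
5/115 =1/23 = 0.04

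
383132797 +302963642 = 686096439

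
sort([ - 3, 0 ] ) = [-3,  0] 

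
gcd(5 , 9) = 1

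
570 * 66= 37620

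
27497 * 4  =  109988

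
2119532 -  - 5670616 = 7790148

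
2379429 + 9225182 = 11604611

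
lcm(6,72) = 72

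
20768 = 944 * 22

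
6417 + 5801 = 12218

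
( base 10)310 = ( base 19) g6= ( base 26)bo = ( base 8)466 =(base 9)374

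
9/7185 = 3/2395=0.00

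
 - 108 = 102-210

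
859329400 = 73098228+786231172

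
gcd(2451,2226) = 3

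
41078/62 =662 + 17/31 = 662.55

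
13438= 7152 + 6286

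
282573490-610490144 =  - 327916654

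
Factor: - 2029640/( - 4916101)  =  2^3* 5^1*449^(-1)*10949^ ( - 1)*50741^1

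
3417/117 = 1139/39 = 29.21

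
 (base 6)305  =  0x71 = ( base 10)113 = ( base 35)38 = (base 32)3H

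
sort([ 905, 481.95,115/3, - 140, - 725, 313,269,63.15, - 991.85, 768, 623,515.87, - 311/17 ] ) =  [  -  991.85,-725,-140, - 311/17,115/3, 63.15, 269,313 , 481.95,515.87, 623,768, 905] 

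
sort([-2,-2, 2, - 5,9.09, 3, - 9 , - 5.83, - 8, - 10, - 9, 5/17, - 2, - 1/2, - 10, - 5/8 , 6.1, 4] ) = [ -10, - 10, - 9, - 9,  -  8, - 5.83, - 5, - 2, - 2,  -  2, - 5/8, -1/2,  5/17, 2,3, 4, 6.1,9.09]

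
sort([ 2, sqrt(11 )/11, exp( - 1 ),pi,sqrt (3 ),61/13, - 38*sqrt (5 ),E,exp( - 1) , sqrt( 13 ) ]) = [ - 38*sqrt(5),sqrt(11 )/11,  exp( - 1 ),exp( - 1 ),sqrt( 3),  2,E,pi,sqrt( 13 ),61/13 ]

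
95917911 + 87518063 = 183435974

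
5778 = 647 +5131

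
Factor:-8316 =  - 2^2*3^3*7^1*11^1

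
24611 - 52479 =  - 27868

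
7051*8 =56408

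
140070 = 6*23345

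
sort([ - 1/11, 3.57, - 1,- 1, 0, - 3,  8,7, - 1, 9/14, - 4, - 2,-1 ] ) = [ - 4, - 3, - 2, - 1,  -  1,  -  1,-1 , - 1/11,0, 9/14, 3.57, 7 , 8 ]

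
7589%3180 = 1229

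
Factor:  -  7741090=-2^1*5^1*7^1*110587^1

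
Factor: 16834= 2^1*19^1*443^1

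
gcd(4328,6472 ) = 8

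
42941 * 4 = 171764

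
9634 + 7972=17606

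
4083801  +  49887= 4133688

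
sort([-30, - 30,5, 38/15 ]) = [ - 30, - 30,38/15, 5]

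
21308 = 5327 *4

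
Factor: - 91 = -7^1*13^1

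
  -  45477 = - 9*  5053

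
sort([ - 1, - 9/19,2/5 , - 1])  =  [-1, - 1, - 9/19, 2/5]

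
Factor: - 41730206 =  - 2^1*7^1*17^1*271^1*647^1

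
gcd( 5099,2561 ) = 1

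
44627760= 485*92016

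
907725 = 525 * 1729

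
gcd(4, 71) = 1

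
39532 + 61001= 100533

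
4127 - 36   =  4091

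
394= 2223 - 1829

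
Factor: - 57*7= - 3^1*7^1*19^1  =  - 399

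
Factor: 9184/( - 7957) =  - 2^5*7^1*41^1*73^( - 1)*109^ ( - 1 ) 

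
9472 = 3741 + 5731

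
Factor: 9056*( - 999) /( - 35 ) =9046944/35 =2^5*3^3*5^ (- 1)*7^(- 1)*37^1*283^1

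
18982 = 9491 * 2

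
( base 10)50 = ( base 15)35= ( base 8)62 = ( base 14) 38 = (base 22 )26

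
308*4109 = 1265572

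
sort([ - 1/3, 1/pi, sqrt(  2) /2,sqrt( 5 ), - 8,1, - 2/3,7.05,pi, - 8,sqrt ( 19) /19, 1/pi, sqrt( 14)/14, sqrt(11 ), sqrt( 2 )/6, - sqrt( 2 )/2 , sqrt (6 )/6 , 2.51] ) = [ - 8, - 8,  -  sqrt (2 ) /2, - 2/3, - 1/3,sqrt( 19) /19, sqrt( 2)/6,sqrt( 14)/14, 1/pi , 1/pi , sqrt( 6 )/6, sqrt( 2 )/2, 1, sqrt( 5), 2.51, pi,sqrt(11) , 7.05] 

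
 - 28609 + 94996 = 66387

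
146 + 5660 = 5806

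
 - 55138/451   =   - 123+ 335/451 = -  122.26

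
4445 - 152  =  4293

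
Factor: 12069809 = 859^1*14051^1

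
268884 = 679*396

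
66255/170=389 + 25/34 = 389.74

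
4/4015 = 4/4015 = 0.00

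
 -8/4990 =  - 1 + 2491/2495 =- 0.00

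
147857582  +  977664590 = 1125522172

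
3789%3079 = 710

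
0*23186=0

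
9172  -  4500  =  4672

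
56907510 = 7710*7381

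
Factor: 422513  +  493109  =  2^1* 67^1*6833^1 = 915622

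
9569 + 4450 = 14019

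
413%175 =63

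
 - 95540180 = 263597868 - 359138048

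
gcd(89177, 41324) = 1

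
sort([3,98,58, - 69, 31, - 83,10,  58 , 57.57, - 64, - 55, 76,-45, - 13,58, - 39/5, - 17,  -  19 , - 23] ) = [  -  83, - 69, - 64,-55, - 45, - 23, - 19, - 17, - 13, - 39/5, 3,10, 31, 57.57,58, 58, 58, 76,98]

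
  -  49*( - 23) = 1127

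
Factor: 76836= 2^2*3^1*19^1*337^1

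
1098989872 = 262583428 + 836406444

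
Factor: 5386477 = 5386477^1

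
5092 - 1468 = 3624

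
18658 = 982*19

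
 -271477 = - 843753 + 572276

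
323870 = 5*64774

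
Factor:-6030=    - 2^1*3^2 * 5^1 * 67^1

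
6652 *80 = 532160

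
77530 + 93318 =170848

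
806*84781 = 68333486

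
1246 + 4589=5835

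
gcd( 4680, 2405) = 65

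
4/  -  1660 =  -1 + 414/415 = - 0.00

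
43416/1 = 43416 = 43416.00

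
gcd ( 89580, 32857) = 1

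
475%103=63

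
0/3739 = 0 = 0.00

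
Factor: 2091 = 3^1*17^1*41^1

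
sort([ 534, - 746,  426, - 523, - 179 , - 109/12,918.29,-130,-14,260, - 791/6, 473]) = [-746, -523, - 179, - 791/6,-130,-14,  -  109/12, 260, 426, 473, 534,918.29] 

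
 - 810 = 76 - 886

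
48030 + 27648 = 75678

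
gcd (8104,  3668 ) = 4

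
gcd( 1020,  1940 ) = 20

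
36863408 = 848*43471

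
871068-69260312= - 68389244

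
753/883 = 753/883 = 0.85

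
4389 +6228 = 10617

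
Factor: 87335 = 5^1 *17467^1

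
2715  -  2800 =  - 85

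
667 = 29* 23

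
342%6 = 0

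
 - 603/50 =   -  13+47/50 =- 12.06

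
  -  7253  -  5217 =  - 12470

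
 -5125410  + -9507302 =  - 14632712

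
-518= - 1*518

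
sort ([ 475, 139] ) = [ 139, 475 ]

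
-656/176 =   -  41/11 =- 3.73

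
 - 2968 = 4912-7880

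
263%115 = 33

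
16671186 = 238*70047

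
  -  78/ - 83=78/83 = 0.94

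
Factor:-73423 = -7^1 * 17^1* 617^1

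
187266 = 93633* 2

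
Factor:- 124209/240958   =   - 2^(  -  1 )*3^2*17^( - 1) * 19^( -1 )*37^1 = - 333/646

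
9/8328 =3/2776 = 0.00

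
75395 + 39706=115101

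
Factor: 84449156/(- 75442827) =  - 2^2*3^( - 1)*11^1*1907^ (-1)*13187^(-1)*1919299^1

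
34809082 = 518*67199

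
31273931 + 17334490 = 48608421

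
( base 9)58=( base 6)125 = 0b110101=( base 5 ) 203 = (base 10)53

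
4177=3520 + 657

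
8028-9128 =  - 1100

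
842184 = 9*93576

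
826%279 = 268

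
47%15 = 2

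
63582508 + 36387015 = 99969523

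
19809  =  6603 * 3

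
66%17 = 15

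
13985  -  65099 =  - 51114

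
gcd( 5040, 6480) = 720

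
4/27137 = 4/27137=0.00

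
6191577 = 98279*63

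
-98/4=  -49/2 = - 24.50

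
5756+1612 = 7368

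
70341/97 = 70341/97 = 725.16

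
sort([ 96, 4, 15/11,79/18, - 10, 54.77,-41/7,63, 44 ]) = [-10,-41/7, 15/11, 4, 79/18,44,54.77, 63 , 96 ] 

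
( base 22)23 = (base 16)2F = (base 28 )1J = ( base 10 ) 47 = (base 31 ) 1G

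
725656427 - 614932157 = 110724270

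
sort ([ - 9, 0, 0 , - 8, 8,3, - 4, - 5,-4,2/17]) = [ - 9,-8,  -  5, -4, -4,0,0, 2/17,  3,8 ] 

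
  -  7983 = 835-8818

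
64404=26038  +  38366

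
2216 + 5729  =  7945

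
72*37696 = 2714112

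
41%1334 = 41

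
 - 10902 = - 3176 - 7726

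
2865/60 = 47 + 3/4   =  47.75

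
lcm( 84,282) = 3948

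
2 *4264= 8528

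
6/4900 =3/2450 = 0.00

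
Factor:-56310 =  - 2^1 * 3^1*5^1*1877^1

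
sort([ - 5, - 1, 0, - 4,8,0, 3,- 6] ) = [ - 6, - 5, - 4 , - 1,0, 0,3, 8]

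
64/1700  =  16/425  =  0.04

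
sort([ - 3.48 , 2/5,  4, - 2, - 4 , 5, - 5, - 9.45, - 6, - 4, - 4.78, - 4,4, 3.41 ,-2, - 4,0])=[ -9.45,-6, - 5, - 4.78, - 4,-4, - 4, - 4 ,-3.48,-2, - 2, 0, 2/5,3.41, 4,4,5 ] 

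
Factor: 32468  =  2^2 *8117^1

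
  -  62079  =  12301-74380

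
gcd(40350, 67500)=150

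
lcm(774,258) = 774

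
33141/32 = 33141/32 = 1035.66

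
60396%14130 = 3876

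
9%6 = 3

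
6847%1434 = 1111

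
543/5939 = 543/5939=0.09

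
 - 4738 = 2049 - 6787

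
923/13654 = 923/13654  =  0.07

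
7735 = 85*91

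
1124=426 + 698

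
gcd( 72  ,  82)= 2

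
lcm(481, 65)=2405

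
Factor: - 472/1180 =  - 2^1*5^( -1)  =  - 2/5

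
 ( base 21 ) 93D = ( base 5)112140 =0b111111001101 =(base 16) FCD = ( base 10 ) 4045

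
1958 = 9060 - 7102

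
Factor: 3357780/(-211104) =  - 2^(  -  3 )*3^ ( - 1 ) * 5^1*191^1 *293^1 * 733^(-1 ) = - 279815/17592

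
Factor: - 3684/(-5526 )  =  2/3=2^1*3^( - 1)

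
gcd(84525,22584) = 3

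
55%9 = 1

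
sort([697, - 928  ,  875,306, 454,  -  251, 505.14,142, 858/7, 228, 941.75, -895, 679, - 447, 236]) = [ - 928,  -  895, - 447,-251,  858/7, 142, 228,236, 306, 454,505.14, 679, 697, 875, 941.75] 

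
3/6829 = 3/6829 = 0.00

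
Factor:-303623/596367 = - 3^(-2 )*67^(-1) * 307^1 = - 307/603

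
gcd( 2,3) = 1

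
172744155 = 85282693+87461462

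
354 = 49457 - 49103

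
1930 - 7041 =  - 5111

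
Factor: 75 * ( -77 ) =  - 5775= - 3^1*5^2* 7^1*11^1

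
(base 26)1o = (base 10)50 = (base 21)28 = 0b110010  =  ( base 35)1f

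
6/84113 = 6/84113 = 0.00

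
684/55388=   171/13847 =0.01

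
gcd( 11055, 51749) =1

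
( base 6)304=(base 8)160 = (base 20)5c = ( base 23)4K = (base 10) 112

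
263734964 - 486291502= - 222556538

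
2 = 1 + 1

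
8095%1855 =675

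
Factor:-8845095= - 3^1 * 5^1 * 7^1*84239^1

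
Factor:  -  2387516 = -2^2 * 596879^1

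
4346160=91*47760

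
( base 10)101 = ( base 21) 4h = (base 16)65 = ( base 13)7a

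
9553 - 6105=3448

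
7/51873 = 7/51873 =0.00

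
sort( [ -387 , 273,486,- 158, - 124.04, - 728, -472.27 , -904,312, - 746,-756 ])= [ - 904, - 756, - 746,  -  728 ,  -  472.27 ,-387, - 158, - 124.04,273, 312,486]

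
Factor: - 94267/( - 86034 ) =2^(  -  1)*3^( - 1 )*13^( - 1)*107^1*881^1*1103^(-1 ) 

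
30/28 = 1 + 1/14 = 1.07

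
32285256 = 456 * 70801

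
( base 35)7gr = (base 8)21712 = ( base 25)EGC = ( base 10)9162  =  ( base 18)1A50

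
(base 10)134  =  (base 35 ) 3T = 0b10000110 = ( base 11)112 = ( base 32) 46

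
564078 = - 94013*( - 6 ) 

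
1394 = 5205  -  3811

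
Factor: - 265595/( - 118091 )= 605/269  =  5^1*11^2 *269^ ( - 1) 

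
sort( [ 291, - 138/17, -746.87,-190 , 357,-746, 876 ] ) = [-746.87,- 746,-190, - 138/17, 291,357,876]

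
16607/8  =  16607/8= 2075.88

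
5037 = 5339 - 302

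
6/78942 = 1/13157 = 0.00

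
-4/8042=  -  2/4021 = -0.00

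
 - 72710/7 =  - 72710/7=- 10387.14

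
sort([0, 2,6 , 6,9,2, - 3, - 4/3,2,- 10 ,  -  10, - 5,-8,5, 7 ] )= [ - 10,- 10, - 8, -5, - 3, - 4/3, 0,2,2, 2, 5,6, 6, 7  ,  9] 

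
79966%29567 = 20832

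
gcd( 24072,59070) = 6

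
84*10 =840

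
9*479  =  4311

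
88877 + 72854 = 161731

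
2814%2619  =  195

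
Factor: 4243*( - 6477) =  - 27481911 = - 3^1*17^1*127^1*4243^1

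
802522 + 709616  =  1512138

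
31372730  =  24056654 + 7316076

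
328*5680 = 1863040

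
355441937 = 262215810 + 93226127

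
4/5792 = 1/1448=0.00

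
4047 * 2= 8094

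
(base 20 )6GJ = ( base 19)7B3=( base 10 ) 2739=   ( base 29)37d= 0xAB3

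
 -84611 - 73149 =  - 157760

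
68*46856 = 3186208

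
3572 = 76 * 47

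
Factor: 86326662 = 2^1*3^1*14387777^1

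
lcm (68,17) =68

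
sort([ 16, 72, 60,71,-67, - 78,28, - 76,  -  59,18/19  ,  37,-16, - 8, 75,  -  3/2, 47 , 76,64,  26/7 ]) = [-78,-76,-67,-59,  -  16 ,-8,-3/2, 18/19,26/7, 16,28 , 37, 47 , 60,64, 71,72,75,  76]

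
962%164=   142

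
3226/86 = 1613/43 = 37.51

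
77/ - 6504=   -  77/6504=-0.01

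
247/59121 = 247/59121 = 0.00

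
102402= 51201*2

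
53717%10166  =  2887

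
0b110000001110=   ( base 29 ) 3JC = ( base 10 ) 3086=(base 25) 4NB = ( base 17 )AB9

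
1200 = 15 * 80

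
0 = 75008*0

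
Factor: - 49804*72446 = -3608100584 = - 2^3 * 11^1*37^1*89^1*12451^1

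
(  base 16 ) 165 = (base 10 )357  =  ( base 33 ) AR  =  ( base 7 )1020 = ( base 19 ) IF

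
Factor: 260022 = 2^1*3^1*7^1*41^1*151^1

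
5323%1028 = 183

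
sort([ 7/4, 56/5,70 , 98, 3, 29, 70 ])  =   [7/4, 3, 56/5, 29,70, 70, 98 ] 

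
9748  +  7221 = 16969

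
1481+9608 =11089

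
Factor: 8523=3^2*947^1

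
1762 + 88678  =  90440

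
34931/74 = 34931/74 = 472.04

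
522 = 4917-4395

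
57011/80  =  712 + 51/80 =712.64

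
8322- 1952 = 6370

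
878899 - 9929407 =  -9050508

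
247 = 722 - 475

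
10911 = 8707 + 2204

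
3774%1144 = 342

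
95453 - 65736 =29717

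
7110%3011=1088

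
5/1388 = 5/1388 = 0.00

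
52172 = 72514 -20342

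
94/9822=47/4911= 0.01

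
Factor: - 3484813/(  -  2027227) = 17^1 * 359^1 * 571^1*2027227^(-1) 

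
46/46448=23/23224 = 0.00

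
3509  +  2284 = 5793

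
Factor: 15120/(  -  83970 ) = -2^3*7^1*311^( - 1 ) = - 56/311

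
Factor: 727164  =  2^2*3^3*6733^1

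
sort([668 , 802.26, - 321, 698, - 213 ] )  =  [ - 321,-213, 668,698, 802.26]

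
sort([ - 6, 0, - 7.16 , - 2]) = [ - 7.16, - 6 ,-2,0]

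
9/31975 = 9/31975 = 0.00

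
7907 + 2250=10157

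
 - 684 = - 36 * 19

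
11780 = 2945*4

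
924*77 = 71148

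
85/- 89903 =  - 1 +89818/89903 = - 0.00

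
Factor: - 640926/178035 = - 2^1 * 3^2*5^( - 1) = - 18/5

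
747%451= 296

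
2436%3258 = 2436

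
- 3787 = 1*( - 3787) 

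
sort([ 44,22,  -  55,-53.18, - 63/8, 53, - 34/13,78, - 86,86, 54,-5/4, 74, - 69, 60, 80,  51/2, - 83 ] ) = [ - 86, - 83, - 69, - 55 , - 53.18, - 63/8, - 34/13, - 5/4,22, 51/2,44,53,54,60,74, 78, 80, 86]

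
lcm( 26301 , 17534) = 52602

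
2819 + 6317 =9136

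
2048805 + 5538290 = 7587095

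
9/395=9/395 = 0.02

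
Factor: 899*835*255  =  3^1*5^2*17^1*29^1 * 31^1*167^1 = 191419575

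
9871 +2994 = 12865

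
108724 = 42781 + 65943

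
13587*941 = 12785367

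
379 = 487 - 108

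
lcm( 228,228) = 228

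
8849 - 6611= 2238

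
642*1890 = 1213380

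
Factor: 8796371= 8796371^1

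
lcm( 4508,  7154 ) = 329084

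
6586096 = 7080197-494101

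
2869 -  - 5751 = 8620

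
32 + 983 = 1015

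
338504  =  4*84626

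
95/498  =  95/498 = 0.19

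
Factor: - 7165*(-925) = 5^3*37^1*1433^1 = 6627625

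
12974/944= 13 + 351/472= 13.74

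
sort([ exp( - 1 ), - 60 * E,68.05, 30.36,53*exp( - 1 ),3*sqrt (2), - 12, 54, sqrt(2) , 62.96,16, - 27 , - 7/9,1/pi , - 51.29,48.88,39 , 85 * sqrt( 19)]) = [ - 60 * E , - 51.29, - 27,-12, - 7/9, 1/pi,exp( - 1) , sqrt( 2),3 * sqrt(2),16, 53 * exp( - 1 ),30.36,39, 48.88, 54, 62.96,68.05,85*sqrt(19 )]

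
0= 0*409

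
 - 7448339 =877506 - 8325845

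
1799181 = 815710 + 983471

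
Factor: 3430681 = 167^1*20543^1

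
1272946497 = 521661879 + 751284618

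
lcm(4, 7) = 28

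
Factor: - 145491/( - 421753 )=3^1*17^( - 1)*24809^(  -  1)*48497^1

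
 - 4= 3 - 7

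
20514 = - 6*(-3419 ) 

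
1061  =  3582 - 2521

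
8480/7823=1  +  657/7823  =  1.08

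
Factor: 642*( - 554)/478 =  - 2^1*3^1*107^1*239^ ( - 1)*277^1= - 177834/239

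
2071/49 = 42+13/49 = 42.27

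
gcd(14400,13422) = 6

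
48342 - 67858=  - 19516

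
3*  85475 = 256425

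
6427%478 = 213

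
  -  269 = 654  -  923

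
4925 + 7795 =12720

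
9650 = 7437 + 2213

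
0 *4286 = 0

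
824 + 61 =885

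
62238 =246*253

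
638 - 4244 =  - 3606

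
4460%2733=1727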